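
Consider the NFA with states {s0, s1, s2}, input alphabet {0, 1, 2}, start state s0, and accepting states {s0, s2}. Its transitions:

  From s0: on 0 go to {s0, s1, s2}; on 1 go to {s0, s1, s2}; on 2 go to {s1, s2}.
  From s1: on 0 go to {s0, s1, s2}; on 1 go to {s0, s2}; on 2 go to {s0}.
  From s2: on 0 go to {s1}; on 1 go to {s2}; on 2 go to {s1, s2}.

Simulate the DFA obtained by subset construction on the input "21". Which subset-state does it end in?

{s0, s2}

Start: {s0}.
δ(s0,2) = {s1, s2}.
Union: {s1, s2}.
After 2: {s1, s2}.
δ(s1,1) = {s0, s2}; δ(s2,1) = {s2}.
Union: {s0, s2}.
After 1: {s0, s2}.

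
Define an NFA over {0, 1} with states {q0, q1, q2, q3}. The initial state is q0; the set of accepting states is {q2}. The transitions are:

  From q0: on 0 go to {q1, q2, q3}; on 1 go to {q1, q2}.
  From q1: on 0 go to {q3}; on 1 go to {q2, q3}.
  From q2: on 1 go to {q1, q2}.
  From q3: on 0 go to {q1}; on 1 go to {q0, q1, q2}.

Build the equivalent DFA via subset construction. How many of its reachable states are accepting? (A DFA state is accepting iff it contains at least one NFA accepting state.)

Start state of the DFA: {q0}.
{q0} --0--> {q1, q2, q3}  [new]
{q0} --1--> {q1, q2}  [new]
{q1, q2, q3} --0--> {q1, q3}  [new]
{q1, q2, q3} --1--> {q0, q1, q2, q3}  [new]
{q1, q2} --0--> {q3}  [new]
{q1, q2} --1--> {q1, q2, q3}  [seen]
{q1, q3} --0--> {q1, q3}  [seen]
{q1, q3} --1--> {q0, q1, q2, q3}  [seen]
{q0, q1, q2, q3} --0--> {q1, q2, q3}  [seen]
{q0, q1, q2, q3} --1--> {q0, q1, q2, q3}  [seen]
{q3} --0--> {q1}  [new]
{q3} --1--> {q0, q1, q2}  [new]
{q1} --0--> {q3}  [seen]
{q1} --1--> {q2, q3}  [new]
{q0, q1, q2} --0--> {q1, q2, q3}  [seen]
{q0, q1, q2} --1--> {q1, q2, q3}  [seen]
{q2, q3} --0--> {q1}  [seen]
{q2, q3} --1--> {q0, q1, q2}  [seen]
Reachable DFA states: {q0}, {q1, q2, q3}, {q1, q2}, {q1, q3}, {q0, q1, q2, q3}, {q3}, {q1}, {q0, q1, q2}, {q2, q3}.
Accepting DFA states (contain an NFA accepting state): {q1, q2, q3}, {q1, q2}, {q0, q1, q2, q3}, {q0, q1, q2}, {q2, q3}.

5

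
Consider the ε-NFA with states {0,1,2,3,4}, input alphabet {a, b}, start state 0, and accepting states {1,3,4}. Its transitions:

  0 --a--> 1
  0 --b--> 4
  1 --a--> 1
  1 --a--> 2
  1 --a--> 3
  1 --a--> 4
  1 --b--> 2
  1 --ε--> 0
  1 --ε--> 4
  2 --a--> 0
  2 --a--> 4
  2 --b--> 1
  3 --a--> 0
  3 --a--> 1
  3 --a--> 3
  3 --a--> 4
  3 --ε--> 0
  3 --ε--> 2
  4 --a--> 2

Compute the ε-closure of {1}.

{0,1,4}

Begin with {1}.
1 →ε {0,4}; add 0, 4.
ε-closure = {0,1,4}.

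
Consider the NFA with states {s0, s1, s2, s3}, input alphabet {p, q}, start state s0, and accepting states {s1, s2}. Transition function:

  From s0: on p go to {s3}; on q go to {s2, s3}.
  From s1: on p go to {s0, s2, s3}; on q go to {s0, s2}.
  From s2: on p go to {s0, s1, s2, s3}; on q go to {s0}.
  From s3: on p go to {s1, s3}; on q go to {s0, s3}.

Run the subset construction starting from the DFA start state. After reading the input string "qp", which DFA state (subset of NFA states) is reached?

{s0, s1, s2, s3}

Start: {s0}.
δ(s0,q) = {s2, s3}.
Union: {s2, s3}.
After q: {s2, s3}.
δ(s2,p) = {s0, s1, s2, s3}; δ(s3,p) = {s1, s3}.
Union: {s0, s1, s2, s3}.
After p: {s0, s1, s2, s3}.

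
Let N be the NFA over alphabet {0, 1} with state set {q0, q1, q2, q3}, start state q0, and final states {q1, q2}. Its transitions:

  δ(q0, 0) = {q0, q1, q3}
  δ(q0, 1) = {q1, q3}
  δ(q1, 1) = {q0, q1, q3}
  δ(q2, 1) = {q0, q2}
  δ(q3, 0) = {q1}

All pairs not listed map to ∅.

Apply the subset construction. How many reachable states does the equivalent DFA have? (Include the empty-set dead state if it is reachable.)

5

Start state of the DFA: {q0}.
{q0} --0--> {q0, q1, q3}  [new]
{q0} --1--> {q1, q3}  [new]
{q0, q1, q3} --0--> {q0, q1, q3}  [seen]
{q0, q1, q3} --1--> {q0, q1, q3}  [seen]
{q1, q3} --0--> {q1}  [new]
{q1, q3} --1--> {q0, q1, q3}  [seen]
{q1} --0--> ∅  [new]
{q1} --1--> {q0, q1, q3}  [seen]
∅ --0--> ∅  [seen]
∅ --1--> ∅  [seen]
Reachable DFA states: {q0}, {q0, q1, q3}, {q1, q3}, {q1}, ∅.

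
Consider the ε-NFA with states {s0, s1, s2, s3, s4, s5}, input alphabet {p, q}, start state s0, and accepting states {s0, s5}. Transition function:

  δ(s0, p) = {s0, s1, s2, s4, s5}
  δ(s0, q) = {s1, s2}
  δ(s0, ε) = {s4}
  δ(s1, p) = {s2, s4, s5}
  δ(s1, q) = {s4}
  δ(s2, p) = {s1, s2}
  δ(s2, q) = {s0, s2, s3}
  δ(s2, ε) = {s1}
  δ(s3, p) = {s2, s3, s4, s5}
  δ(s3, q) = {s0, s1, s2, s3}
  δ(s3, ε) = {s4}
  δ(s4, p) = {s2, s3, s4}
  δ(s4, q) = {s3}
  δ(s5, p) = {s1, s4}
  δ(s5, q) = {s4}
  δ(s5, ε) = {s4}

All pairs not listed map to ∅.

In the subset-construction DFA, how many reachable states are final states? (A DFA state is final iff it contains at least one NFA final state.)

Start state of the DFA: {s0, s4} (ε-closure of the NFA start).
{s0, s4} --p--> {s0, s1, s2, s3, s4, s5}  [new]
{s0, s4} --q--> {s1, s2, s3, s4}  [new]
{s0, s1, s2, s3, s4, s5} --p--> {s0, s1, s2, s3, s4, s5}  [seen]
{s0, s1, s2, s3, s4, s5} --q--> {s0, s1, s2, s3, s4}  [new]
{s1, s2, s3, s4} --p--> {s1, s2, s3, s4, s5}  [new]
{s1, s2, s3, s4} --q--> {s0, s1, s2, s3, s4}  [seen]
{s0, s1, s2, s3, s4} --p--> {s0, s1, s2, s3, s4, s5}  [seen]
{s0, s1, s2, s3, s4} --q--> {s0, s1, s2, s3, s4}  [seen]
{s1, s2, s3, s4, s5} --p--> {s1, s2, s3, s4, s5}  [seen]
{s1, s2, s3, s4, s5} --q--> {s0, s1, s2, s3, s4}  [seen]
Reachable DFA states: {s0, s4}, {s0, s1, s2, s3, s4, s5}, {s1, s2, s3, s4}, {s0, s1, s2, s3, s4}, {s1, s2, s3, s4, s5}.
Accepting DFA states (contain an NFA accepting state): {s0, s4}, {s0, s1, s2, s3, s4, s5}, {s0, s1, s2, s3, s4}, {s1, s2, s3, s4, s5}.

4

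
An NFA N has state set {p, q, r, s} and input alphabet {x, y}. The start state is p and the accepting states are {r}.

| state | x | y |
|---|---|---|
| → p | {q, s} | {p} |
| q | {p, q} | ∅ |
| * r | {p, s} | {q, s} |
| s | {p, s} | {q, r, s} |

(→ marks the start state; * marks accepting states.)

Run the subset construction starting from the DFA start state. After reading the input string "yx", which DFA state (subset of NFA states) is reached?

{q, s}

Start: {p}.
δ(p,y) = {p}.
Union: {p}.
After y: {p}.
δ(p,x) = {q, s}.
Union: {q, s}.
After x: {q, s}.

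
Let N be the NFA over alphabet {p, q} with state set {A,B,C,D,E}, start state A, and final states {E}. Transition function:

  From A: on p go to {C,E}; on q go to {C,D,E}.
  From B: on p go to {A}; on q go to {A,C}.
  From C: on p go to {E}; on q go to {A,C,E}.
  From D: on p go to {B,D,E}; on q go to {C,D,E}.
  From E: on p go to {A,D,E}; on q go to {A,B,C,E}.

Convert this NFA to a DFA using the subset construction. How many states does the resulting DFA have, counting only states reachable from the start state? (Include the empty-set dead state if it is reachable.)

8

Start state of the DFA: {A}.
{A} --p--> {C,E}  [new]
{A} --q--> {C,D,E}  [new]
{C,E} --p--> {A,D,E}  [new]
{C,E} --q--> {A,B,C,E}  [new]
{C,D,E} --p--> {A,B,D,E}  [new]
{C,D,E} --q--> {A,B,C,D,E}  [new]
{A,D,E} --p--> {A,B,C,D,E}  [seen]
{A,D,E} --q--> {A,B,C,D,E}  [seen]
{A,B,C,E} --p--> {A,C,D,E}  [new]
{A,B,C,E} --q--> {A,B,C,D,E}  [seen]
{A,B,D,E} --p--> {A,B,C,D,E}  [seen]
{A,B,D,E} --q--> {A,B,C,D,E}  [seen]
{A,B,C,D,E} --p--> {A,B,C,D,E}  [seen]
{A,B,C,D,E} --q--> {A,B,C,D,E}  [seen]
{A,C,D,E} --p--> {A,B,C,D,E}  [seen]
{A,C,D,E} --q--> {A,B,C,D,E}  [seen]
Reachable DFA states: {A}, {C,E}, {C,D,E}, {A,D,E}, {A,B,C,E}, {A,B,D,E}, {A,B,C,D,E}, {A,C,D,E}.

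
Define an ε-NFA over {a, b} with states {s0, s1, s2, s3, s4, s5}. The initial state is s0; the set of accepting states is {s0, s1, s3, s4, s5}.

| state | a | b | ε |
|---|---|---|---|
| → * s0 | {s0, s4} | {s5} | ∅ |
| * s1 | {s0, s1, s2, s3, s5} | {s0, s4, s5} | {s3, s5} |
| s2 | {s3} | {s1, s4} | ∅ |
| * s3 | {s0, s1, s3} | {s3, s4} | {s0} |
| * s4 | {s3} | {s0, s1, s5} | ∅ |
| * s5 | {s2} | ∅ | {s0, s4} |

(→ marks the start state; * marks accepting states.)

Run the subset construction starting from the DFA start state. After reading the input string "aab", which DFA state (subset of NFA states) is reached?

Start: {s0}.
δ(s0,a) = {s0, s4}.
Union: {s0, s4}.
After a: {s0, s4}.
δ(s0,a) = {s0, s4}; δ(s4,a) = {s3}.
Union: {s0, s3, s4}.
After a: {s0, s3, s4}.
δ(s0,b) = {s5}; δ(s3,b) = {s3, s4}; δ(s4,b) = {s0, s1, s5}.
Union: {s0, s1, s3, s4, s5}.
After b: {s0, s1, s3, s4, s5}.

{s0, s1, s3, s4, s5}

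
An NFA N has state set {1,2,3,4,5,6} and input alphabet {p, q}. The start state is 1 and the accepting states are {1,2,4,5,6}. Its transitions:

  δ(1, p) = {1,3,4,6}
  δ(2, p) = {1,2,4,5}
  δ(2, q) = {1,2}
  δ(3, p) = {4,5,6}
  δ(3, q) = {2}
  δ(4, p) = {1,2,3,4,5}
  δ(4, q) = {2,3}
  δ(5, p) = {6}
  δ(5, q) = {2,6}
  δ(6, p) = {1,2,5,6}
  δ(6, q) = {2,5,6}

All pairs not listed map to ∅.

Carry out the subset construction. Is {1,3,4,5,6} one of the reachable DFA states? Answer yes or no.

Start state of the DFA: {1}.
{1} --p--> {1,3,4,6}  [new]
{1} --q--> ∅  [new]
{1,3,4,6} --p--> {1,2,3,4,5,6}  [new]
{1,3,4,6} --q--> {2,3,5,6}  [new]
∅ --p--> ∅  [seen]
∅ --q--> ∅  [seen]
{1,2,3,4,5,6} --p--> {1,2,3,4,5,6}  [seen]
{1,2,3,4,5,6} --q--> {1,2,3,5,6}  [new]
{2,3,5,6} --p--> {1,2,4,5,6}  [new]
{2,3,5,6} --q--> {1,2,5,6}  [new]
{1,2,3,5,6} --p--> {1,2,3,4,5,6}  [seen]
{1,2,3,5,6} --q--> {1,2,5,6}  [seen]
{1,2,4,5,6} --p--> {1,2,3,4,5,6}  [seen]
{1,2,4,5,6} --q--> {1,2,3,5,6}  [seen]
{1,2,5,6} --p--> {1,2,3,4,5,6}  [seen]
{1,2,5,6} --q--> {1,2,5,6}  [seen]
Reachable DFA states: {1}, {1,3,4,6}, ∅, {1,2,3,4,5,6}, {2,3,5,6}, {1,2,3,5,6}, {1,2,4,5,6}, {1,2,5,6}.
{1,3,4,5,6} is not among them.

no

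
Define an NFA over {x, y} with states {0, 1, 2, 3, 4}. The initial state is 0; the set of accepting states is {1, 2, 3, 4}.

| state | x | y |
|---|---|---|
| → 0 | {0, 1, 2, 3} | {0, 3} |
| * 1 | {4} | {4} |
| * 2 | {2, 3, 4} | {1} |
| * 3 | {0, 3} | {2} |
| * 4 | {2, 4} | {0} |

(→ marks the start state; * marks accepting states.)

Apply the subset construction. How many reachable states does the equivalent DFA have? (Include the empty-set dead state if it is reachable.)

Start state of the DFA: {0}.
{0} --x--> {0, 1, 2, 3}  [new]
{0} --y--> {0, 3}  [new]
{0, 1, 2, 3} --x--> {0, 1, 2, 3, 4}  [new]
{0, 1, 2, 3} --y--> {0, 1, 2, 3, 4}  [seen]
{0, 3} --x--> {0, 1, 2, 3}  [seen]
{0, 3} --y--> {0, 2, 3}  [new]
{0, 1, 2, 3, 4} --x--> {0, 1, 2, 3, 4}  [seen]
{0, 1, 2, 3, 4} --y--> {0, 1, 2, 3, 4}  [seen]
{0, 2, 3} --x--> {0, 1, 2, 3, 4}  [seen]
{0, 2, 3} --y--> {0, 1, 2, 3}  [seen]
Reachable DFA states: {0}, {0, 1, 2, 3}, {0, 3}, {0, 1, 2, 3, 4}, {0, 2, 3}.

5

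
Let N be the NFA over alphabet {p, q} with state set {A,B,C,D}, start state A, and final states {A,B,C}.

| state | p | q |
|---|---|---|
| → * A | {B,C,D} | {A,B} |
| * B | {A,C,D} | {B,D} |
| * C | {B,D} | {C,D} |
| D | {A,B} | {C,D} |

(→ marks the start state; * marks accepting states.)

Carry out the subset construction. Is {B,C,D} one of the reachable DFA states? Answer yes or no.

Start state of the DFA: {A}.
{A} --p--> {B,C,D}  [new]
{A} --q--> {A,B}  [new]
{B,C,D} --p--> {A,B,C,D}  [new]
{B,C,D} --q--> {B,C,D}  [seen]
{A,B} --p--> {A,B,C,D}  [seen]
{A,B} --q--> {A,B,D}  [new]
{A,B,C,D} --p--> {A,B,C,D}  [seen]
{A,B,C,D} --q--> {A,B,C,D}  [seen]
{A,B,D} --p--> {A,B,C,D}  [seen]
{A,B,D} --q--> {A,B,C,D}  [seen]
Reachable DFA states: {A}, {B,C,D}, {A,B}, {A,B,C,D}, {A,B,D}.
{B,C,D} is among them.

yes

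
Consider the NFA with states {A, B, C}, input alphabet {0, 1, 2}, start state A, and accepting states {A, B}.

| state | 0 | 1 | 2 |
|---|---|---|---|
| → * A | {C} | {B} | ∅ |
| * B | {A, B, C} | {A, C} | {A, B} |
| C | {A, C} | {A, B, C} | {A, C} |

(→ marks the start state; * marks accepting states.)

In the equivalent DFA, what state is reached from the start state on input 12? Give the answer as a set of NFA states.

Start: {A}.
δ(A,1) = {B}.
Union: {B}.
After 1: {B}.
δ(B,2) = {A, B}.
Union: {A, B}.
After 2: {A, B}.

{A, B}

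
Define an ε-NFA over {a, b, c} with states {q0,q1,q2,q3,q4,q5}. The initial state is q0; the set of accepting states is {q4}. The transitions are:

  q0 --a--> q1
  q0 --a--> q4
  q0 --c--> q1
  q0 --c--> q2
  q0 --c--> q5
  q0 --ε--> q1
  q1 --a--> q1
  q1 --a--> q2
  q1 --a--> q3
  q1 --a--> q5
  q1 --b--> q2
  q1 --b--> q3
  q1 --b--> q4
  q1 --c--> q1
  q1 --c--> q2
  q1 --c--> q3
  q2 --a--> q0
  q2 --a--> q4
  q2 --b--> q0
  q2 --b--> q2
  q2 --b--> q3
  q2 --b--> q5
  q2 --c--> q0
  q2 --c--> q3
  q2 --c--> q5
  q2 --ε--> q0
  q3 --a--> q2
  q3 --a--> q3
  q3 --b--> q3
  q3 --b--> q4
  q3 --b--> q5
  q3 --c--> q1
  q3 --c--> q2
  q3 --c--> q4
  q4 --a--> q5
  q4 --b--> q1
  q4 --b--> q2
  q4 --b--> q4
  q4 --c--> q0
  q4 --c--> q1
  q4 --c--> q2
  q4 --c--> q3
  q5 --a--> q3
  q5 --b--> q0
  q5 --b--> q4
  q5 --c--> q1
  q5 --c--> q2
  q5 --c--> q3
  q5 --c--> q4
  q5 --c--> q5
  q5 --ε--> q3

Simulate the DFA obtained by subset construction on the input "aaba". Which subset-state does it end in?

{q0,q1,q2,q3,q4,q5}

Start: {q0,q1}.
δ(q0,a) = {q1,q4}; δ(q1,a) = {q1,q2,q3,q5}.
Union: {q1,q2,q3,q4,q5}.
ε-closure gives {q0,q1,q2,q3,q4,q5}.
After a: {q0,q1,q2,q3,q4,q5}.
δ(q0,a) = {q1,q4}; δ(q1,a) = {q1,q2,q3,q5}; δ(q2,a) = {q0,q4}; δ(q3,a) = {q2,q3}; δ(q4,a) = {q5}; δ(q5,a) = {q3}.
Union: {q0,q1,q2,q3,q4,q5}.
After a: {q0,q1,q2,q3,q4,q5}.
δ(q0,b) = ∅; δ(q1,b) = {q2,q3,q4}; δ(q2,b) = {q0,q2,q3,q5}; δ(q3,b) = {q3,q4,q5}; δ(q4,b) = {q1,q2,q4}; δ(q5,b) = {q0,q4}.
Union: {q0,q1,q2,q3,q4,q5}.
After b: {q0,q1,q2,q3,q4,q5}.
δ(q0,a) = {q1,q4}; δ(q1,a) = {q1,q2,q3,q5}; δ(q2,a) = {q0,q4}; δ(q3,a) = {q2,q3}; δ(q4,a) = {q5}; δ(q5,a) = {q3}.
Union: {q0,q1,q2,q3,q4,q5}.
After a: {q0,q1,q2,q3,q4,q5}.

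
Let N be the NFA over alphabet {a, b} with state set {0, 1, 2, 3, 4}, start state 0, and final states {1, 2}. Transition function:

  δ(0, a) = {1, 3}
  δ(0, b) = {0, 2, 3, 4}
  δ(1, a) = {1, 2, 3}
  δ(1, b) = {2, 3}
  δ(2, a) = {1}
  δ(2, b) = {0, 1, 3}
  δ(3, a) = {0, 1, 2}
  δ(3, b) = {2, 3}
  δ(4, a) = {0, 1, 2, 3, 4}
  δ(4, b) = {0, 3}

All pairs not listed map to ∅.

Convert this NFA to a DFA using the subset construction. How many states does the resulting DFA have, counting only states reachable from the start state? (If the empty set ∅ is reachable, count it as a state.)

Start state of the DFA: {0}.
{0} --a--> {1, 3}  [new]
{0} --b--> {0, 2, 3, 4}  [new]
{1, 3} --a--> {0, 1, 2, 3}  [new]
{1, 3} --b--> {2, 3}  [new]
{0, 2, 3, 4} --a--> {0, 1, 2, 3, 4}  [new]
{0, 2, 3, 4} --b--> {0, 1, 2, 3, 4}  [seen]
{0, 1, 2, 3} --a--> {0, 1, 2, 3}  [seen]
{0, 1, 2, 3} --b--> {0, 1, 2, 3, 4}  [seen]
{2, 3} --a--> {0, 1, 2}  [new]
{2, 3} --b--> {0, 1, 2, 3}  [seen]
{0, 1, 2, 3, 4} --a--> {0, 1, 2, 3, 4}  [seen]
{0, 1, 2, 3, 4} --b--> {0, 1, 2, 3, 4}  [seen]
{0, 1, 2} --a--> {1, 2, 3}  [new]
{0, 1, 2} --b--> {0, 1, 2, 3, 4}  [seen]
{1, 2, 3} --a--> {0, 1, 2, 3}  [seen]
{1, 2, 3} --b--> {0, 1, 2, 3}  [seen]
Reachable DFA states: {0}, {1, 3}, {0, 2, 3, 4}, {0, 1, 2, 3}, {2, 3}, {0, 1, 2, 3, 4}, {0, 1, 2}, {1, 2, 3}.

8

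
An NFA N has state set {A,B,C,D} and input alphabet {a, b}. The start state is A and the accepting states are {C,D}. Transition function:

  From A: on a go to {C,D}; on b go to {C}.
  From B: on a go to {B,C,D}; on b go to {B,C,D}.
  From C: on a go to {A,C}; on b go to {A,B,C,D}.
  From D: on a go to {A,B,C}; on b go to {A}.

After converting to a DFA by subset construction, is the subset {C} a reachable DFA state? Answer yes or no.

yes

Start state of the DFA: {A}.
{A} --a--> {C,D}  [new]
{A} --b--> {C}  [new]
{C,D} --a--> {A,B,C}  [new]
{C,D} --b--> {A,B,C,D}  [new]
{C} --a--> {A,C}  [new]
{C} --b--> {A,B,C,D}  [seen]
{A,B,C} --a--> {A,B,C,D}  [seen]
{A,B,C} --b--> {A,B,C,D}  [seen]
{A,B,C,D} --a--> {A,B,C,D}  [seen]
{A,B,C,D} --b--> {A,B,C,D}  [seen]
{A,C} --a--> {A,C,D}  [new]
{A,C} --b--> {A,B,C,D}  [seen]
{A,C,D} --a--> {A,B,C,D}  [seen]
{A,C,D} --b--> {A,B,C,D}  [seen]
Reachable DFA states: {A}, {C,D}, {C}, {A,B,C}, {A,B,C,D}, {A,C}, {A,C,D}.
{C} is among them.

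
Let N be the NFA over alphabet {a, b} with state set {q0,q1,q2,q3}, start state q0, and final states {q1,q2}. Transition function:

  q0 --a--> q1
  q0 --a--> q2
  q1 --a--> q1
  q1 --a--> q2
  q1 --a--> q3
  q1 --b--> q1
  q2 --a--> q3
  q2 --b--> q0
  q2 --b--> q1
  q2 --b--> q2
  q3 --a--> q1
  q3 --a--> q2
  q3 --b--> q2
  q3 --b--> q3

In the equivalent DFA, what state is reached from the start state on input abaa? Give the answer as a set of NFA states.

Start: {q0}.
δ(q0,a) = {q1,q2}.
Union: {q1,q2}.
After a: {q1,q2}.
δ(q1,b) = {q1}; δ(q2,b) = {q0,q1,q2}.
Union: {q0,q1,q2}.
After b: {q0,q1,q2}.
δ(q0,a) = {q1,q2}; δ(q1,a) = {q1,q2,q3}; δ(q2,a) = {q3}.
Union: {q1,q2,q3}.
After a: {q1,q2,q3}.
δ(q1,a) = {q1,q2,q3}; δ(q2,a) = {q3}; δ(q3,a) = {q1,q2}.
Union: {q1,q2,q3}.
After a: {q1,q2,q3}.

{q1,q2,q3}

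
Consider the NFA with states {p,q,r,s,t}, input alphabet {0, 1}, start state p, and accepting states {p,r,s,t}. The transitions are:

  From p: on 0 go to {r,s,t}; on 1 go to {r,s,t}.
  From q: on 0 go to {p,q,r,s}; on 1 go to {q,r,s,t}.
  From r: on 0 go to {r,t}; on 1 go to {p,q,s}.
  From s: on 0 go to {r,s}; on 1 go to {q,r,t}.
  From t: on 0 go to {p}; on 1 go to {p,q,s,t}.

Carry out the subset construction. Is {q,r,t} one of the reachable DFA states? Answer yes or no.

no

Start state of the DFA: {p}.
{p} --0--> {r,s,t}  [new]
{p} --1--> {r,s,t}  [seen]
{r,s,t} --0--> {p,r,s,t}  [new]
{r,s,t} --1--> {p,q,r,s,t}  [new]
{p,r,s,t} --0--> {p,r,s,t}  [seen]
{p,r,s,t} --1--> {p,q,r,s,t}  [seen]
{p,q,r,s,t} --0--> {p,q,r,s,t}  [seen]
{p,q,r,s,t} --1--> {p,q,r,s,t}  [seen]
Reachable DFA states: {p}, {r,s,t}, {p,r,s,t}, {p,q,r,s,t}.
{q,r,t} is not among them.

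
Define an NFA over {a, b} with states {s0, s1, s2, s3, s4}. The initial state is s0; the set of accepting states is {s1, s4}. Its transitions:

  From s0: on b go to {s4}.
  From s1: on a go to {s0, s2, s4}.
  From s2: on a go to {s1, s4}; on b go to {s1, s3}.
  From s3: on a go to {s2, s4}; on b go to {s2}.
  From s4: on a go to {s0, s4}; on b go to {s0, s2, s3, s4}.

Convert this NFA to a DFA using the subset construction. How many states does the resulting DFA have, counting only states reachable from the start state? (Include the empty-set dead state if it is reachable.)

Start state of the DFA: {s0}.
{s0} --a--> ∅  [new]
{s0} --b--> {s4}  [new]
∅ --a--> ∅  [seen]
∅ --b--> ∅  [seen]
{s4} --a--> {s0, s4}  [new]
{s4} --b--> {s0, s2, s3, s4}  [new]
{s0, s4} --a--> {s0, s4}  [seen]
{s0, s4} --b--> {s0, s2, s3, s4}  [seen]
{s0, s2, s3, s4} --a--> {s0, s1, s2, s4}  [new]
{s0, s2, s3, s4} --b--> {s0, s1, s2, s3, s4}  [new]
{s0, s1, s2, s4} --a--> {s0, s1, s2, s4}  [seen]
{s0, s1, s2, s4} --b--> {s0, s1, s2, s3, s4}  [seen]
{s0, s1, s2, s3, s4} --a--> {s0, s1, s2, s4}  [seen]
{s0, s1, s2, s3, s4} --b--> {s0, s1, s2, s3, s4}  [seen]
Reachable DFA states: {s0}, ∅, {s4}, {s0, s4}, {s0, s2, s3, s4}, {s0, s1, s2, s4}, {s0, s1, s2, s3, s4}.

7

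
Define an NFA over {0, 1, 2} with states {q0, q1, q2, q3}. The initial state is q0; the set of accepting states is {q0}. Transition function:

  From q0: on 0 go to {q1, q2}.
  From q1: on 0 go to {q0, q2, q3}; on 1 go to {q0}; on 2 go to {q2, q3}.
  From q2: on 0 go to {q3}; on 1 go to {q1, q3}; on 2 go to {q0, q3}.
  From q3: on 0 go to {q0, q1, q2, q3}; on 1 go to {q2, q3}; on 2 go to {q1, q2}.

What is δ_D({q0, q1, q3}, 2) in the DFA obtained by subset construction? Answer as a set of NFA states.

δ(q0,2) = ∅; δ(q1,2) = {q2, q3}; δ(q3,2) = {q1, q2}.
Union: {q1, q2, q3}.

{q1, q2, q3}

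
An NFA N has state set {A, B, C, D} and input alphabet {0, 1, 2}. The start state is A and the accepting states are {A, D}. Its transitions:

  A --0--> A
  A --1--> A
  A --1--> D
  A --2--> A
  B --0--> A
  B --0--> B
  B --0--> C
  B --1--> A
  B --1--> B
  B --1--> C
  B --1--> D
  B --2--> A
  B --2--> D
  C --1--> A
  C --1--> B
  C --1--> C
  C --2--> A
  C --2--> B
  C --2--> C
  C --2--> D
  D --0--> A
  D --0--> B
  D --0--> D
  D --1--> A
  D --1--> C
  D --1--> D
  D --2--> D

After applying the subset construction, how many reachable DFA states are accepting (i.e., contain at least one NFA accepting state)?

5

Start state of the DFA: {A}.
{A} --0--> {A}  [seen]
{A} --1--> {A, D}  [new]
{A} --2--> {A}  [seen]
{A, D} --0--> {A, B, D}  [new]
{A, D} --1--> {A, C, D}  [new]
{A, D} --2--> {A, D}  [seen]
{A, B, D} --0--> {A, B, C, D}  [new]
{A, B, D} --1--> {A, B, C, D}  [seen]
{A, B, D} --2--> {A, D}  [seen]
{A, C, D} --0--> {A, B, D}  [seen]
{A, C, D} --1--> {A, B, C, D}  [seen]
{A, C, D} --2--> {A, B, C, D}  [seen]
{A, B, C, D} --0--> {A, B, C, D}  [seen]
{A, B, C, D} --1--> {A, B, C, D}  [seen]
{A, B, C, D} --2--> {A, B, C, D}  [seen]
Reachable DFA states: {A}, {A, D}, {A, B, D}, {A, C, D}, {A, B, C, D}.
Accepting DFA states (contain an NFA accepting state): {A}, {A, D}, {A, B, D}, {A, C, D}, {A, B, C, D}.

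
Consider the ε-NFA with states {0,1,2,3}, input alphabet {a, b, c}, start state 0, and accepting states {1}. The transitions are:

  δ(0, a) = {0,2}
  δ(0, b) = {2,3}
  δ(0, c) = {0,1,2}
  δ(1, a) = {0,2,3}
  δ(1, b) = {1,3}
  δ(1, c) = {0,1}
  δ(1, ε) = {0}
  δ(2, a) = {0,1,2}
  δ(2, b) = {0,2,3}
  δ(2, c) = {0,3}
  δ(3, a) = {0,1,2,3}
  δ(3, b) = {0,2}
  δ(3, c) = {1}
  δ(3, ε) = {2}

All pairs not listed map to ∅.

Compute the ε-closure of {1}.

Begin with {1}.
1 →ε {0}; add 0.
ε-closure = {0,1}.

{0,1}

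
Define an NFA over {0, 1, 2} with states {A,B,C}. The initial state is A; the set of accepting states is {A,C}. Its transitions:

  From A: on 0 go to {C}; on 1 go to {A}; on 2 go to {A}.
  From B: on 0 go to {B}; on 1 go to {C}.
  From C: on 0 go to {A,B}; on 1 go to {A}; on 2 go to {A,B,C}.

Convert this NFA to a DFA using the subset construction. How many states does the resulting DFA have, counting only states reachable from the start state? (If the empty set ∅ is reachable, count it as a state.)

6

Start state of the DFA: {A}.
{A} --0--> {C}  [new]
{A} --1--> {A}  [seen]
{A} --2--> {A}  [seen]
{C} --0--> {A,B}  [new]
{C} --1--> {A}  [seen]
{C} --2--> {A,B,C}  [new]
{A,B} --0--> {B,C}  [new]
{A,B} --1--> {A,C}  [new]
{A,B} --2--> {A}  [seen]
{A,B,C} --0--> {A,B,C}  [seen]
{A,B,C} --1--> {A,C}  [seen]
{A,B,C} --2--> {A,B,C}  [seen]
{B,C} --0--> {A,B}  [seen]
{B,C} --1--> {A,C}  [seen]
{B,C} --2--> {A,B,C}  [seen]
{A,C} --0--> {A,B,C}  [seen]
{A,C} --1--> {A}  [seen]
{A,C} --2--> {A,B,C}  [seen]
Reachable DFA states: {A}, {C}, {A,B}, {A,B,C}, {B,C}, {A,C}.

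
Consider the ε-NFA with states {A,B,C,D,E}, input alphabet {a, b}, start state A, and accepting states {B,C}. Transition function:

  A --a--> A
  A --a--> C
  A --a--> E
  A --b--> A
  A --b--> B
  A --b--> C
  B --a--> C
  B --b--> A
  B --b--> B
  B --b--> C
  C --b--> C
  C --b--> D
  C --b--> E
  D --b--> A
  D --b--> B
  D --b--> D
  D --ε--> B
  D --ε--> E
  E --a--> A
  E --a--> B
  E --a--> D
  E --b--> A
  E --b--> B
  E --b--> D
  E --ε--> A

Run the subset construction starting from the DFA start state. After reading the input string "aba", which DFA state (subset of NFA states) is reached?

{A,B,C,D,E}

Start: {A}.
δ(A,a) = {A,C,E}.
Union: {A,C,E}.
After a: {A,C,E}.
δ(A,b) = {A,B,C}; δ(C,b) = {C,D,E}; δ(E,b) = {A,B,D}.
Union: {A,B,C,D,E}.
After b: {A,B,C,D,E}.
δ(A,a) = {A,C,E}; δ(B,a) = {C}; δ(C,a) = ∅; δ(D,a) = ∅; δ(E,a) = {A,B,D}.
Union: {A,B,C,D,E}.
After a: {A,B,C,D,E}.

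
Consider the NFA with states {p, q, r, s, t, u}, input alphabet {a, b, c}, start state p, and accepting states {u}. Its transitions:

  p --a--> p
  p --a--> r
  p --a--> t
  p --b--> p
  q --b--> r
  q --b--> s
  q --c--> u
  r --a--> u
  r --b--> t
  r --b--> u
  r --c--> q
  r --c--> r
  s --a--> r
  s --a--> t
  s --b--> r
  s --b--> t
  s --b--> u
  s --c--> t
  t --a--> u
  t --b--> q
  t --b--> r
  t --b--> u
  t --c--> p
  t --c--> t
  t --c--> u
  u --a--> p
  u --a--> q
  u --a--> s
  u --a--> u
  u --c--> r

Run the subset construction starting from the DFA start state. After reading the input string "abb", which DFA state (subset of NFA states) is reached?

{p, q, r, s, t, u}

Start: {p}.
δ(p,a) = {p, r, t}.
Union: {p, r, t}.
After a: {p, r, t}.
δ(p,b) = {p}; δ(r,b) = {t, u}; δ(t,b) = {q, r, u}.
Union: {p, q, r, t, u}.
After b: {p, q, r, t, u}.
δ(p,b) = {p}; δ(q,b) = {r, s}; δ(r,b) = {t, u}; δ(t,b) = {q, r, u}; δ(u,b) = ∅.
Union: {p, q, r, s, t, u}.
After b: {p, q, r, s, t, u}.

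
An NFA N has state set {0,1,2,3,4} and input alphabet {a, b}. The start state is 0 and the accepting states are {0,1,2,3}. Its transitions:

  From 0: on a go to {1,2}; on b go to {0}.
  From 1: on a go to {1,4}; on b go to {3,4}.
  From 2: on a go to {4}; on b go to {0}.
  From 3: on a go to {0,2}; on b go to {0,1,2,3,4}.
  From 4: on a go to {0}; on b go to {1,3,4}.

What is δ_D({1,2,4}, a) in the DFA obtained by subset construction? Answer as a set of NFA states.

δ(1,a) = {1,4}; δ(2,a) = {4}; δ(4,a) = {0}.
Union: {0,1,4}.

{0,1,4}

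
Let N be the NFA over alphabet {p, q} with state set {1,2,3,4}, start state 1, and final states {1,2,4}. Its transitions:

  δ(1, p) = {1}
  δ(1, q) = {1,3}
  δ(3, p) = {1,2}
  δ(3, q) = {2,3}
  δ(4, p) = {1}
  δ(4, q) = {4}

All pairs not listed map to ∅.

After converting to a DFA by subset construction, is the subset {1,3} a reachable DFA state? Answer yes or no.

Start state of the DFA: {1}.
{1} --p--> {1}  [seen]
{1} --q--> {1,3}  [new]
{1,3} --p--> {1,2}  [new]
{1,3} --q--> {1,2,3}  [new]
{1,2} --p--> {1}  [seen]
{1,2} --q--> {1,3}  [seen]
{1,2,3} --p--> {1,2}  [seen]
{1,2,3} --q--> {1,2,3}  [seen]
Reachable DFA states: {1}, {1,3}, {1,2}, {1,2,3}.
{1,3} is among them.

yes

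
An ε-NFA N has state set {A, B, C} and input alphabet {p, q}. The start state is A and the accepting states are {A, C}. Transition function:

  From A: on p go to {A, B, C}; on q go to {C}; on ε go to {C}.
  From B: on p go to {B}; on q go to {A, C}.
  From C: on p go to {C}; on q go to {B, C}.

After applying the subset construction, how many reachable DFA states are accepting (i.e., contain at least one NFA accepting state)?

3

Start state of the DFA: {A, C} (ε-closure of the NFA start).
{A, C} --p--> {A, B, C}  [new]
{A, C} --q--> {B, C}  [new]
{A, B, C} --p--> {A, B, C}  [seen]
{A, B, C} --q--> {A, B, C}  [seen]
{B, C} --p--> {B, C}  [seen]
{B, C} --q--> {A, B, C}  [seen]
Reachable DFA states: {A, C}, {A, B, C}, {B, C}.
Accepting DFA states (contain an NFA accepting state): {A, C}, {A, B, C}, {B, C}.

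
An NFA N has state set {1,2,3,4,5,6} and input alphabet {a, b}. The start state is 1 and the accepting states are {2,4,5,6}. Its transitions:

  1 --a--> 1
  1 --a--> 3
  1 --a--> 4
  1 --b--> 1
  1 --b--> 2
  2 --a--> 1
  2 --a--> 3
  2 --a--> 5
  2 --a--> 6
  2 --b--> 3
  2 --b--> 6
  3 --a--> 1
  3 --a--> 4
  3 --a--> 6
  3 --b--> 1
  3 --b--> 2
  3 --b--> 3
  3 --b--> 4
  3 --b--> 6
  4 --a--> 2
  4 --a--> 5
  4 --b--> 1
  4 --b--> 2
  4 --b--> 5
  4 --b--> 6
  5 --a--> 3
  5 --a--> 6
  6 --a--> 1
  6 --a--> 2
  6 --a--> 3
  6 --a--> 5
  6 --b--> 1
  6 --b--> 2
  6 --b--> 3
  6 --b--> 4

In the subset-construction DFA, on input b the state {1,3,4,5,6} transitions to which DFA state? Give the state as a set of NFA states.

{1,2,3,4,5,6}

δ(1,b) = {1,2}; δ(3,b) = {1,2,3,4,6}; δ(4,b) = {1,2,5,6}; δ(5,b) = ∅; δ(6,b) = {1,2,3,4}.
Union: {1,2,3,4,5,6}.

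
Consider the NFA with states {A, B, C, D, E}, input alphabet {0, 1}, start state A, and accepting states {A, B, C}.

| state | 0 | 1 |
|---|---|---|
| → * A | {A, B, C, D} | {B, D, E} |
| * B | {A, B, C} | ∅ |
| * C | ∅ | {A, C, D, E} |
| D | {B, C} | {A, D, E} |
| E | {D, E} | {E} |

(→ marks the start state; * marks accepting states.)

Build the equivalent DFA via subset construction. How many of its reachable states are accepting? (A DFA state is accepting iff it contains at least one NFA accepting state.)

6

Start state of the DFA: {A}.
{A} --0--> {A, B, C, D}  [new]
{A} --1--> {B, D, E}  [new]
{A, B, C, D} --0--> {A, B, C, D}  [seen]
{A, B, C, D} --1--> {A, B, C, D, E}  [new]
{B, D, E} --0--> {A, B, C, D, E}  [seen]
{B, D, E} --1--> {A, D, E}  [new]
{A, B, C, D, E} --0--> {A, B, C, D, E}  [seen]
{A, B, C, D, E} --1--> {A, B, C, D, E}  [seen]
{A, D, E} --0--> {A, B, C, D, E}  [seen]
{A, D, E} --1--> {A, B, D, E}  [new]
{A, B, D, E} --0--> {A, B, C, D, E}  [seen]
{A, B, D, E} --1--> {A, B, D, E}  [seen]
Reachable DFA states: {A}, {A, B, C, D}, {B, D, E}, {A, B, C, D, E}, {A, D, E}, {A, B, D, E}.
Accepting DFA states (contain an NFA accepting state): {A}, {A, B, C, D}, {B, D, E}, {A, B, C, D, E}, {A, D, E}, {A, B, D, E}.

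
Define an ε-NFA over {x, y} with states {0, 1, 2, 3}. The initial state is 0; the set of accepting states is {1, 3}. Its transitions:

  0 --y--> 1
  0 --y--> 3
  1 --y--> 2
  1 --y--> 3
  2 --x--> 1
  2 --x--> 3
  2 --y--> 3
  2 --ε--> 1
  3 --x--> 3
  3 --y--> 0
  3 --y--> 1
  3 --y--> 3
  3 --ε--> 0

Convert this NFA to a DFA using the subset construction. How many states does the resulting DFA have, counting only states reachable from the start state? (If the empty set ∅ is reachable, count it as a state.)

Start state of the DFA: {0} (ε-closure of the NFA start).
{0} --x--> ∅  [new]
{0} --y--> {0, 1, 3}  [new]
∅ --x--> ∅  [seen]
∅ --y--> ∅  [seen]
{0, 1, 3} --x--> {0, 3}  [new]
{0, 1, 3} --y--> {0, 1, 2, 3}  [new]
{0, 3} --x--> {0, 3}  [seen]
{0, 3} --y--> {0, 1, 3}  [seen]
{0, 1, 2, 3} --x--> {0, 1, 3}  [seen]
{0, 1, 2, 3} --y--> {0, 1, 2, 3}  [seen]
Reachable DFA states: {0}, ∅, {0, 1, 3}, {0, 3}, {0, 1, 2, 3}.

5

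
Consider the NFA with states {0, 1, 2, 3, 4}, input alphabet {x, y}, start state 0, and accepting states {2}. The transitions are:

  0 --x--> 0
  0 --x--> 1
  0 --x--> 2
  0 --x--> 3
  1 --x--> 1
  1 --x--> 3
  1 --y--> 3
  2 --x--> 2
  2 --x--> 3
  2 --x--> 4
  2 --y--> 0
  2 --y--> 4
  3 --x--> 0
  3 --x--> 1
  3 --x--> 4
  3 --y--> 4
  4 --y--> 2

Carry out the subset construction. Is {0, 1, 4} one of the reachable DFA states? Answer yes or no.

no

Start state of the DFA: {0}.
{0} --x--> {0, 1, 2, 3}  [new]
{0} --y--> ∅  [new]
{0, 1, 2, 3} --x--> {0, 1, 2, 3, 4}  [new]
{0, 1, 2, 3} --y--> {0, 3, 4}  [new]
∅ --x--> ∅  [seen]
∅ --y--> ∅  [seen]
{0, 1, 2, 3, 4} --x--> {0, 1, 2, 3, 4}  [seen]
{0, 1, 2, 3, 4} --y--> {0, 2, 3, 4}  [new]
{0, 3, 4} --x--> {0, 1, 2, 3, 4}  [seen]
{0, 3, 4} --y--> {2, 4}  [new]
{0, 2, 3, 4} --x--> {0, 1, 2, 3, 4}  [seen]
{0, 2, 3, 4} --y--> {0, 2, 4}  [new]
{2, 4} --x--> {2, 3, 4}  [new]
{2, 4} --y--> {0, 2, 4}  [seen]
{0, 2, 4} --x--> {0, 1, 2, 3, 4}  [seen]
{0, 2, 4} --y--> {0, 2, 4}  [seen]
{2, 3, 4} --x--> {0, 1, 2, 3, 4}  [seen]
{2, 3, 4} --y--> {0, 2, 4}  [seen]
Reachable DFA states: {0}, {0, 1, 2, 3}, ∅, {0, 1, 2, 3, 4}, {0, 3, 4}, {0, 2, 3, 4}, {2, 4}, {0, 2, 4}, {2, 3, 4}.
{0, 1, 4} is not among them.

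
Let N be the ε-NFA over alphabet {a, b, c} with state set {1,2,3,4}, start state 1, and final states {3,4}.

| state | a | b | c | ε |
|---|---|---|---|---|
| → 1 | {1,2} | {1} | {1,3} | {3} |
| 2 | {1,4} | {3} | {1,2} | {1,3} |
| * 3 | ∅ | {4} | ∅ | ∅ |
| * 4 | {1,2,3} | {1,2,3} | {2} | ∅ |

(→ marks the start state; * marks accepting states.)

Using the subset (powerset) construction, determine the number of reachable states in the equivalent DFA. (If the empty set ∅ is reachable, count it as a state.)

Start state of the DFA: {1,3} (ε-closure of the NFA start).
{1,3} --a--> {1,2,3}  [new]
{1,3} --b--> {1,3,4}  [new]
{1,3} --c--> {1,3}  [seen]
{1,2,3} --a--> {1,2,3,4}  [new]
{1,2,3} --b--> {1,3,4}  [seen]
{1,2,3} --c--> {1,2,3}  [seen]
{1,3,4} --a--> {1,2,3}  [seen]
{1,3,4} --b--> {1,2,3,4}  [seen]
{1,3,4} --c--> {1,2,3}  [seen]
{1,2,3,4} --a--> {1,2,3,4}  [seen]
{1,2,3,4} --b--> {1,2,3,4}  [seen]
{1,2,3,4} --c--> {1,2,3}  [seen]
Reachable DFA states: {1,3}, {1,2,3}, {1,3,4}, {1,2,3,4}.

4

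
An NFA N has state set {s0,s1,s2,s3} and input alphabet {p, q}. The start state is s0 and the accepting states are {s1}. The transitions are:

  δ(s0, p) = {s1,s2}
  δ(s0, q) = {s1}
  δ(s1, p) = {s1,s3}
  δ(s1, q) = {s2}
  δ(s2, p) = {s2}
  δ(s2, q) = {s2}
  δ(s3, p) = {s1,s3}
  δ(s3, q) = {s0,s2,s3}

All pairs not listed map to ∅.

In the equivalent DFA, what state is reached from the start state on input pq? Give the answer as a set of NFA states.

{s2}

Start: {s0}.
δ(s0,p) = {s1,s2}.
Union: {s1,s2}.
After p: {s1,s2}.
δ(s1,q) = {s2}; δ(s2,q) = {s2}.
Union: {s2}.
After q: {s2}.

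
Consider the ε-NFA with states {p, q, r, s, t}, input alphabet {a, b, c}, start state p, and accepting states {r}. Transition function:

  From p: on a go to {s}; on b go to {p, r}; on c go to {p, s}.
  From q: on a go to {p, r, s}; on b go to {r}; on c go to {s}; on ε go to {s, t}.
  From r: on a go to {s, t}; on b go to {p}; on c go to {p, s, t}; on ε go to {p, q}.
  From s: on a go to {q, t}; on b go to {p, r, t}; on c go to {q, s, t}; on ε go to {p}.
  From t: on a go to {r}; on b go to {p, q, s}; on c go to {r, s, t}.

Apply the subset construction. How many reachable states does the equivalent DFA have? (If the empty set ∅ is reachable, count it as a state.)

Start state of the DFA: {p} (ε-closure of the NFA start).
{p} --a--> {p, s}  [new]
{p} --b--> {p, q, r, s, t}  [new]
{p} --c--> {p, s}  [seen]
{p, s} --a--> {p, q, s, t}  [new]
{p, s} --b--> {p, q, r, s, t}  [seen]
{p, s} --c--> {p, q, s, t}  [seen]
{p, q, r, s, t} --a--> {p, q, r, s, t}  [seen]
{p, q, r, s, t} --b--> {p, q, r, s, t}  [seen]
{p, q, r, s, t} --c--> {p, q, r, s, t}  [seen]
{p, q, s, t} --a--> {p, q, r, s, t}  [seen]
{p, q, s, t} --b--> {p, q, r, s, t}  [seen]
{p, q, s, t} --c--> {p, q, r, s, t}  [seen]
Reachable DFA states: {p}, {p, s}, {p, q, r, s, t}, {p, q, s, t}.

4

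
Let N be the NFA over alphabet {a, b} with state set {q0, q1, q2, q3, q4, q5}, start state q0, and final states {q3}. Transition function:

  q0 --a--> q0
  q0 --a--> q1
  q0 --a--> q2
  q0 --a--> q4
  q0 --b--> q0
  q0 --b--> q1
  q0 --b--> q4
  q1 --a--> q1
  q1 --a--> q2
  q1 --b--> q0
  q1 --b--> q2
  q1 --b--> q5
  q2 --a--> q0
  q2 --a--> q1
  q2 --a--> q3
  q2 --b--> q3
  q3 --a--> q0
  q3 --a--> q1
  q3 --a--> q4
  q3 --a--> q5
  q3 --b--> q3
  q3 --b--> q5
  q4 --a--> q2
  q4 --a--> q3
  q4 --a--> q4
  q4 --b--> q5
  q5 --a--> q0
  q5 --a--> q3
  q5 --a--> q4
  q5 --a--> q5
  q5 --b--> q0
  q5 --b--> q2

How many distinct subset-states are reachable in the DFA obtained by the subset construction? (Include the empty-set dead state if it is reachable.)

Start state of the DFA: {q0}.
{q0} --a--> {q0, q1, q2, q4}  [new]
{q0} --b--> {q0, q1, q4}  [new]
{q0, q1, q2, q4} --a--> {q0, q1, q2, q3, q4}  [new]
{q0, q1, q2, q4} --b--> {q0, q1, q2, q3, q4, q5}  [new]
{q0, q1, q4} --a--> {q0, q1, q2, q3, q4}  [seen]
{q0, q1, q4} --b--> {q0, q1, q2, q4, q5}  [new]
{q0, q1, q2, q3, q4} --a--> {q0, q1, q2, q3, q4, q5}  [seen]
{q0, q1, q2, q3, q4} --b--> {q0, q1, q2, q3, q4, q5}  [seen]
{q0, q1, q2, q3, q4, q5} --a--> {q0, q1, q2, q3, q4, q5}  [seen]
{q0, q1, q2, q3, q4, q5} --b--> {q0, q1, q2, q3, q4, q5}  [seen]
{q0, q1, q2, q4, q5} --a--> {q0, q1, q2, q3, q4, q5}  [seen]
{q0, q1, q2, q4, q5} --b--> {q0, q1, q2, q3, q4, q5}  [seen]
Reachable DFA states: {q0}, {q0, q1, q2, q4}, {q0, q1, q4}, {q0, q1, q2, q3, q4}, {q0, q1, q2, q3, q4, q5}, {q0, q1, q2, q4, q5}.

6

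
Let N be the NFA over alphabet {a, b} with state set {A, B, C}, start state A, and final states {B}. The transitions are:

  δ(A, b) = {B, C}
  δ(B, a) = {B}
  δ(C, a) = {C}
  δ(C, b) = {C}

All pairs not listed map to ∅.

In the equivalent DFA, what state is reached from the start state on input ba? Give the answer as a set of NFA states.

{B, C}

Start: {A}.
δ(A,b) = {B, C}.
Union: {B, C}.
After b: {B, C}.
δ(B,a) = {B}; δ(C,a) = {C}.
Union: {B, C}.
After a: {B, C}.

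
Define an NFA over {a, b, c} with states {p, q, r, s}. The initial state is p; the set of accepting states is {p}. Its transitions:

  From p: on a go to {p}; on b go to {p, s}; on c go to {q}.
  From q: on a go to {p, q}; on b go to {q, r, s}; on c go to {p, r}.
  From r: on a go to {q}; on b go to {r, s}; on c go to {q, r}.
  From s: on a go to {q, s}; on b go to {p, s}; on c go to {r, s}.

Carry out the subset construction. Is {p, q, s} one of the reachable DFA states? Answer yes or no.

Start state of the DFA: {p}.
{p} --a--> {p}  [seen]
{p} --b--> {p, s}  [new]
{p} --c--> {q}  [new]
{p, s} --a--> {p, q, s}  [new]
{p, s} --b--> {p, s}  [seen]
{p, s} --c--> {q, r, s}  [new]
{q} --a--> {p, q}  [new]
{q} --b--> {q, r, s}  [seen]
{q} --c--> {p, r}  [new]
{p, q, s} --a--> {p, q, s}  [seen]
{p, q, s} --b--> {p, q, r, s}  [new]
{p, q, s} --c--> {p, q, r, s}  [seen]
{q, r, s} --a--> {p, q, s}  [seen]
{q, r, s} --b--> {p, q, r, s}  [seen]
{q, r, s} --c--> {p, q, r, s}  [seen]
{p, q} --a--> {p, q}  [seen]
{p, q} --b--> {p, q, r, s}  [seen]
{p, q} --c--> {p, q, r}  [new]
{p, r} --a--> {p, q}  [seen]
{p, r} --b--> {p, r, s}  [new]
{p, r} --c--> {q, r}  [new]
{p, q, r, s} --a--> {p, q, s}  [seen]
{p, q, r, s} --b--> {p, q, r, s}  [seen]
{p, q, r, s} --c--> {p, q, r, s}  [seen]
{p, q, r} --a--> {p, q}  [seen]
{p, q, r} --b--> {p, q, r, s}  [seen]
{p, q, r} --c--> {p, q, r}  [seen]
{p, r, s} --a--> {p, q, s}  [seen]
{p, r, s} --b--> {p, r, s}  [seen]
{p, r, s} --c--> {q, r, s}  [seen]
{q, r} --a--> {p, q}  [seen]
{q, r} --b--> {q, r, s}  [seen]
{q, r} --c--> {p, q, r}  [seen]
Reachable DFA states: {p}, {p, s}, {q}, {p, q, s}, {q, r, s}, {p, q}, {p, r}, {p, q, r, s}, {p, q, r}, {p, r, s}, {q, r}.
{p, q, s} is among them.

yes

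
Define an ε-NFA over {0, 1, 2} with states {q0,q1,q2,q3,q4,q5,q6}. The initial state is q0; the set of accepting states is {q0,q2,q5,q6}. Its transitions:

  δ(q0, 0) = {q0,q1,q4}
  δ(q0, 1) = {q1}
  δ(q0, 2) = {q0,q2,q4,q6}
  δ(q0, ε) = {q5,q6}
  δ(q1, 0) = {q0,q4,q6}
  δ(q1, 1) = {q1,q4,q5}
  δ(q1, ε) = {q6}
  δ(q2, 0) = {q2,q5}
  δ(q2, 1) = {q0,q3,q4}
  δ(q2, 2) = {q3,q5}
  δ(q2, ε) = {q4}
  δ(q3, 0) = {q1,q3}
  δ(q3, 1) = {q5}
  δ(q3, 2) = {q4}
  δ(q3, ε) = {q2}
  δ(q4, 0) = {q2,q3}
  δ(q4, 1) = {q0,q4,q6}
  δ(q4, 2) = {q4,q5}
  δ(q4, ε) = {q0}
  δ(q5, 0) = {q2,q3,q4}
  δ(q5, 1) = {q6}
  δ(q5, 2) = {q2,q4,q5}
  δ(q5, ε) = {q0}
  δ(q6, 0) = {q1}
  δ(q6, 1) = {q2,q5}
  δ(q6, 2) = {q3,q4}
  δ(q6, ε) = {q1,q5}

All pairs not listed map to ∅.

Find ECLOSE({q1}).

Begin with {q1}.
q1 →ε {q6}; add q6.
q6 →ε {q1,q5}; add q5.
q5 →ε {q0}; add q0.
ε-closure = {q0,q1,q5,q6}.

{q0,q1,q5,q6}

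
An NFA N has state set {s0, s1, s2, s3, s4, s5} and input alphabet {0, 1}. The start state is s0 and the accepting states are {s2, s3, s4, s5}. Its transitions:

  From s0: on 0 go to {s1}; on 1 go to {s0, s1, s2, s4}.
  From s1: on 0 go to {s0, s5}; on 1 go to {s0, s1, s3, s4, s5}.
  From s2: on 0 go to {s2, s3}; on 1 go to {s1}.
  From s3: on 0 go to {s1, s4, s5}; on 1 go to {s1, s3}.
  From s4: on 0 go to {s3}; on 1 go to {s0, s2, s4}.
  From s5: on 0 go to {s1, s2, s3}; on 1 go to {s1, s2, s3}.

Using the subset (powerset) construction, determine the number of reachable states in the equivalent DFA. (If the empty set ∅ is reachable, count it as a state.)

Start state of the DFA: {s0}.
{s0} --0--> {s1}  [new]
{s0} --1--> {s0, s1, s2, s4}  [new]
{s1} --0--> {s0, s5}  [new]
{s1} --1--> {s0, s1, s3, s4, s5}  [new]
{s0, s1, s2, s4} --0--> {s0, s1, s2, s3, s5}  [new]
{s0, s1, s2, s4} --1--> {s0, s1, s2, s3, s4, s5}  [new]
{s0, s5} --0--> {s1, s2, s3}  [new]
{s0, s5} --1--> {s0, s1, s2, s3, s4}  [new]
{s0, s1, s3, s4, s5} --0--> {s0, s1, s2, s3, s4, s5}  [seen]
{s0, s1, s3, s4, s5} --1--> {s0, s1, s2, s3, s4, s5}  [seen]
{s0, s1, s2, s3, s5} --0--> {s0, s1, s2, s3, s4, s5}  [seen]
{s0, s1, s2, s3, s5} --1--> {s0, s1, s2, s3, s4, s5}  [seen]
{s0, s1, s2, s3, s4, s5} --0--> {s0, s1, s2, s3, s4, s5}  [seen]
{s0, s1, s2, s3, s4, s5} --1--> {s0, s1, s2, s3, s4, s5}  [seen]
{s1, s2, s3} --0--> {s0, s1, s2, s3, s4, s5}  [seen]
{s1, s2, s3} --1--> {s0, s1, s3, s4, s5}  [seen]
{s0, s1, s2, s3, s4} --0--> {s0, s1, s2, s3, s4, s5}  [seen]
{s0, s1, s2, s3, s4} --1--> {s0, s1, s2, s3, s4, s5}  [seen]
Reachable DFA states: {s0}, {s1}, {s0, s1, s2, s4}, {s0, s5}, {s0, s1, s3, s4, s5}, {s0, s1, s2, s3, s5}, {s0, s1, s2, s3, s4, s5}, {s1, s2, s3}, {s0, s1, s2, s3, s4}.

9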